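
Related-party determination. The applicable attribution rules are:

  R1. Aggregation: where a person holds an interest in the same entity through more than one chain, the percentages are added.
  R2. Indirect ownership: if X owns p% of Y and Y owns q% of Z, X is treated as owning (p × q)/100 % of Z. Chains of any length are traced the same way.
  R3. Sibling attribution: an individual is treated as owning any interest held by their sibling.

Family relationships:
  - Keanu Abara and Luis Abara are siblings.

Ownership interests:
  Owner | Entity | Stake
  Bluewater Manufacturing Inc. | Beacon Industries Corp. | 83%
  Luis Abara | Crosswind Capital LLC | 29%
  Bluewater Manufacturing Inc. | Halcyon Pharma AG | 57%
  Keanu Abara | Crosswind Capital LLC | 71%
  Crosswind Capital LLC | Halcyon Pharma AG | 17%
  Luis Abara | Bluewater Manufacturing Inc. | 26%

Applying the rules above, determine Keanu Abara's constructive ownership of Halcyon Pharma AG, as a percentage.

31.82%

By sibling attribution (R3), Keanu Abara is treated as also owning Luis Abara's interest in Crosswind Capital LLC, giving 71% + 29% = 100%.
By sibling attribution (R3), Keanu Abara is treated as owning Luis Abara's 26% interest in Bluewater Manufacturing Inc.
Chain via Crosswind Capital LLC (R2): 100% × 17% = 17% of Halcyon Pharma AG.
Chain via Bluewater Manufacturing Inc. (R2): 26% × 57% = 14.82% of Halcyon Pharma AG.
Aggregating (R1): 17% + 14.82% = 31.82%.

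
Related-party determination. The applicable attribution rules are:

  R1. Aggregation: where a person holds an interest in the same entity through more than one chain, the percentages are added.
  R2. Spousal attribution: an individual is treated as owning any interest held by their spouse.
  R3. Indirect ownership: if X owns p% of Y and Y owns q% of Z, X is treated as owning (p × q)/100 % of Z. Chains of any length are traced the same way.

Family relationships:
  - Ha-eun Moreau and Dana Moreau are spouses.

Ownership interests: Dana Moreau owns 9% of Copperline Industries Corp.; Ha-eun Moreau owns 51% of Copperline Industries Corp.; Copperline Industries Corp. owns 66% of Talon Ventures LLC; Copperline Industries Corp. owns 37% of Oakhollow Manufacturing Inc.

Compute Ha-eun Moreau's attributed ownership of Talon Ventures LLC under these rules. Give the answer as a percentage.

By spousal attribution (R2), Ha-eun Moreau is treated as also owning Dana Moreau's interest in Copperline Industries Corp, giving 51% + 9% = 60%.
Chain via Copperline Industries Corp. (R3): 60% × 66% = 39.6% of Talon Ventures LLC.

39.6%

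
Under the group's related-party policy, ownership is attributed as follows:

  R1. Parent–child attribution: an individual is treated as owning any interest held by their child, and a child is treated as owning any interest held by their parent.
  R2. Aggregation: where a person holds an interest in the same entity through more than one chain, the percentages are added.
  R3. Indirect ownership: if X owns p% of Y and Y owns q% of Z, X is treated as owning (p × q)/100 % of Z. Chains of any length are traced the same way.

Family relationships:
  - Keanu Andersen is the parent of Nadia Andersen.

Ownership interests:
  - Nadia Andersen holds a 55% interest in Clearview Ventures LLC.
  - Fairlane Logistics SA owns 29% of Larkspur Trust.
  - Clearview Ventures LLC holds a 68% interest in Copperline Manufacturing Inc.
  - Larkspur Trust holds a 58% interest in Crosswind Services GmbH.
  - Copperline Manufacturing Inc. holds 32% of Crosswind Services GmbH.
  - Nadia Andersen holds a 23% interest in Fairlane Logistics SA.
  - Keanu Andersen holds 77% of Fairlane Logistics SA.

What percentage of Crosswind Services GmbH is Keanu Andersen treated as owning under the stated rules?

28.788%

By parent–child attribution (R1), Keanu Andersen is treated as also owning Nadia Andersen's interest in Fairlane Logistics SA, giving 77% + 23% = 100%.
By parent–child attribution (R1), Keanu Andersen is treated as owning Nadia Andersen's 55% interest in Clearview Ventures LLC.
Chain via Fairlane Logistics SA → Larkspur Trust (R3): 100% × 29% × 58% = 16.82% of Crosswind Services GmbH.
Chain via Clearview Ventures LLC → Copperline Manufacturing Inc. (R3): 55% × 68% × 32% = 11.968% of Crosswind Services GmbH.
Aggregating (R2): 16.82% + 11.968% = 28.788%.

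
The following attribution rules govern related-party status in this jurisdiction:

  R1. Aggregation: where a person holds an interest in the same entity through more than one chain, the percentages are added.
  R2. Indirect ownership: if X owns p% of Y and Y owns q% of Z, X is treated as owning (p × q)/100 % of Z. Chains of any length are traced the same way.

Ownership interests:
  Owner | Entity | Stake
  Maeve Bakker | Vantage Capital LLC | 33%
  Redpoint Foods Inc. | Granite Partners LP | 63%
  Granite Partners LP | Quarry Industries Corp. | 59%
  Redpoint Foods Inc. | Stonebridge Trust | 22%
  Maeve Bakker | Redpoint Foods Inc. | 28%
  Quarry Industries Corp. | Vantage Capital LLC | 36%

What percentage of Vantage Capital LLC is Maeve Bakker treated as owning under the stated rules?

36.746736%

Chain via Redpoint Foods Inc. → Granite Partners LP → Quarry Industries Corp. (R2): 28% × 63% × 59% × 36% = 3.746736% of Vantage Capital LLC.
Direct interest in Vantage Capital LLC: 33%.
Aggregating (R1): 3.746736% + 33% = 36.746736%.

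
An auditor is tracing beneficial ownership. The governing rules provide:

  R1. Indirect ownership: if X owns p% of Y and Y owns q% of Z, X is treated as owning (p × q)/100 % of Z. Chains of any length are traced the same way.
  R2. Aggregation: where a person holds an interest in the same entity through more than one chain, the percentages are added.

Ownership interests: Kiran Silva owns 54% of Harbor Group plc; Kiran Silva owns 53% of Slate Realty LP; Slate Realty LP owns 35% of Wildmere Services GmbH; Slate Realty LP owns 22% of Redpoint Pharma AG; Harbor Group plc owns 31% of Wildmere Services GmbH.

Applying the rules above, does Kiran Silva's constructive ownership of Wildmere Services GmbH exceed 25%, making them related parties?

Chain via Harbor Group plc (R1): 54% × 31% = 16.74% of Wildmere Services GmbH.
Chain via Slate Realty LP (R1): 53% × 35% = 18.55% of Wildmere Services GmbH.
Aggregating (R2): 16.74% + 18.55% = 35.29%.
35.29% exceeds the 25% threshold, so Kiran is a related party to Wildmere Services GmbH.

Yes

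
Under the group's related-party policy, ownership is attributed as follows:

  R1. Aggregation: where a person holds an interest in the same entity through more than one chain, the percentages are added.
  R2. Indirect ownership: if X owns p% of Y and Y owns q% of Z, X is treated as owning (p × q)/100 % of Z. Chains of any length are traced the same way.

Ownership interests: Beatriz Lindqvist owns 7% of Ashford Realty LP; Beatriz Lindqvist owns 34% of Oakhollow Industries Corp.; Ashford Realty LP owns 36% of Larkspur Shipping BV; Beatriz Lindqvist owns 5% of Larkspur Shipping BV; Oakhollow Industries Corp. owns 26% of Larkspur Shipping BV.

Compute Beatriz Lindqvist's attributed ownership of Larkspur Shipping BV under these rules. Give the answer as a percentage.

16.36%

Chain via Oakhollow Industries Corp. (R2): 34% × 26% = 8.84% of Larkspur Shipping BV.
Chain via Ashford Realty LP (R2): 7% × 36% = 2.52% of Larkspur Shipping BV.
Direct interest in Larkspur Shipping BV: 5%.
Aggregating (R1): 8.84% + 2.52% + 5% = 16.36%.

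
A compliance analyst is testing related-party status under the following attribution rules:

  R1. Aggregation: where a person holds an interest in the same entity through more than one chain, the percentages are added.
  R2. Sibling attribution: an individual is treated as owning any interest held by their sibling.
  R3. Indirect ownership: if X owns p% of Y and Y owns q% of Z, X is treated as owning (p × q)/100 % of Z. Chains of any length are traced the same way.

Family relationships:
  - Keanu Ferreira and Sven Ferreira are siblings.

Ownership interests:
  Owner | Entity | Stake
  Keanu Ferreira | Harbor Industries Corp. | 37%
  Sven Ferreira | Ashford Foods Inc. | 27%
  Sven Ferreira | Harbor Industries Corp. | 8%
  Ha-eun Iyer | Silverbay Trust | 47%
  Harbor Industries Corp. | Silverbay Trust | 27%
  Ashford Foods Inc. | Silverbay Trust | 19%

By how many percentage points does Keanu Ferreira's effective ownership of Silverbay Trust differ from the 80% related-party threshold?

62.72

By sibling attribution (R2), Keanu Ferreira is treated as also owning Sven Ferreira's interest in Harbor Industries Corp, giving 37% + 8% = 45%.
By sibling attribution (R2), Keanu Ferreira is treated as owning Sven Ferreira's 27% interest in Ashford Foods Inc.
Chain via Harbor Industries Corp. (R3): 45% × 27% = 12.15% of Silverbay Trust.
Chain via Ashford Foods Inc. (R3): 27% × 19% = 5.13% of Silverbay Trust.
Aggregating (R1): 12.15% + 5.13% = 17.28%.
17.28% falls short of the 80% threshold by 62.72 percentage points.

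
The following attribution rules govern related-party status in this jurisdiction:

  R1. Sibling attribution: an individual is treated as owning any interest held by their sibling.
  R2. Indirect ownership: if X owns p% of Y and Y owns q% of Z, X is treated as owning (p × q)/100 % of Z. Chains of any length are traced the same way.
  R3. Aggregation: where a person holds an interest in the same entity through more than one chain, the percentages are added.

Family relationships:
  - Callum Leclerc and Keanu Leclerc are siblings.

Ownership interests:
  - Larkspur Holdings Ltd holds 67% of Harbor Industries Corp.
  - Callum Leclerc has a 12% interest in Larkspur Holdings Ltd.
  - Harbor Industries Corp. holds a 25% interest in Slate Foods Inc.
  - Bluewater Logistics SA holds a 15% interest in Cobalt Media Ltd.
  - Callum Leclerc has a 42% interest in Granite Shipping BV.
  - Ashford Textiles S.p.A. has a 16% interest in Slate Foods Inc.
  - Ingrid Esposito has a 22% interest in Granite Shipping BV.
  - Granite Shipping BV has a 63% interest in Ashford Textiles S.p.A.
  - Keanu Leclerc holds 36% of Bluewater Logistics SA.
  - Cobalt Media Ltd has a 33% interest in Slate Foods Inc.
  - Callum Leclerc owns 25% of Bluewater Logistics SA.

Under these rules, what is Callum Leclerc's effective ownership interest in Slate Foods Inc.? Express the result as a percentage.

By sibling attribution (R1), Callum Leclerc is treated as also owning Keanu Leclerc's interest in Bluewater Logistics SA, giving 25% + 36% = 61%.
Chain via Granite Shipping BV → Ashford Textiles S.p.A. (R2): 42% × 63% × 16% = 4.2336% of Slate Foods Inc.
Chain via Larkspur Holdings Ltd → Harbor Industries Corp. (R2): 12% × 67% × 25% = 2.01% of Slate Foods Inc.
Chain via Bluewater Logistics SA → Cobalt Media Ltd (R2): 61% × 15% × 33% = 3.0195% of Slate Foods Inc.
Aggregating (R3): 4.2336% + 2.01% + 3.0195% = 9.2631%.

9.2631%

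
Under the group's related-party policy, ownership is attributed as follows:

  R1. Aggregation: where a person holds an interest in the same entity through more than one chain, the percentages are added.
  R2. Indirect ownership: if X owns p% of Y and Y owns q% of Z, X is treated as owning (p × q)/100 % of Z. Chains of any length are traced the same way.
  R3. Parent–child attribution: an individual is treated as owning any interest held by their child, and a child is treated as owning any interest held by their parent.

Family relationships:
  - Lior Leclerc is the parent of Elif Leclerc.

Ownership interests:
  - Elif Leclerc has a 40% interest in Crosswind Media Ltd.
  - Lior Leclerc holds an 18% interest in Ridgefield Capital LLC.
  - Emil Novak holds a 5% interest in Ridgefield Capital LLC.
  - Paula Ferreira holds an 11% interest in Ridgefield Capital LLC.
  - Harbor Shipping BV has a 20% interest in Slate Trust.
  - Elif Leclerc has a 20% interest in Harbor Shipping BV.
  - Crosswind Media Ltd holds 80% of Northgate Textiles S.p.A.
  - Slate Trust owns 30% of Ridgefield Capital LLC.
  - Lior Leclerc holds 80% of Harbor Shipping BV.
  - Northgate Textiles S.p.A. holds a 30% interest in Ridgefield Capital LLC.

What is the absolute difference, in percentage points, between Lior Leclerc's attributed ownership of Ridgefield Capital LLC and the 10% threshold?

23.6

By parent–child attribution (R3), Lior Leclerc is treated as also owning Elif Leclerc's interest in Harbor Shipping BV, giving 80% + 20% = 100%.
By parent–child attribution (R3), Lior Leclerc is treated as owning Elif Leclerc's 40% interest in Crosswind Media Ltd.
Chain via Harbor Shipping BV → Slate Trust (R2): 100% × 20% × 30% = 6% of Ridgefield Capital LLC.
Direct interest in Ridgefield Capital LLC: 18%.
Chain via Crosswind Media Ltd → Northgate Textiles S.p.A. (R2): 40% × 80% × 30% = 9.6% of Ridgefield Capital LLC.
Aggregating (R1): 6% + 18% + 9.6% = 33.6%.
33.6% exceeds the 10% threshold by 23.6 percentage points.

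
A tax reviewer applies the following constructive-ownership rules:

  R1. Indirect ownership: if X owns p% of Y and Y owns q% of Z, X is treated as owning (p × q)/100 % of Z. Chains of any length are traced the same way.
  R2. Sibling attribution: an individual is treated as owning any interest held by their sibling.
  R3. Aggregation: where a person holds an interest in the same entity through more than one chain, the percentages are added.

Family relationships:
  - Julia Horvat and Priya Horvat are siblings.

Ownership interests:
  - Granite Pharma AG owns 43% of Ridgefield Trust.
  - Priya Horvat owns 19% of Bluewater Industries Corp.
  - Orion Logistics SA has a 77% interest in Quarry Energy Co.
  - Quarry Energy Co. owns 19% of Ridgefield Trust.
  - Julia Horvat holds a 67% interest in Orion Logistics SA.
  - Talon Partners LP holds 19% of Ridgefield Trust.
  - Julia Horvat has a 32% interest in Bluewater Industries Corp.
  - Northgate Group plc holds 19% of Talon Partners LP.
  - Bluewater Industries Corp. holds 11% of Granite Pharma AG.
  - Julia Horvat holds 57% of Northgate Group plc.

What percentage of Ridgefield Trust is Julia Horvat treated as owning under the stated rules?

14.2721%

By sibling attribution (R2), Julia Horvat is treated as also owning Priya Horvat's interest in Bluewater Industries Corp, giving 32% + 19% = 51%.
Chain via Northgate Group plc → Talon Partners LP (R1): 57% × 19% × 19% = 2.0577% of Ridgefield Trust.
Chain via Orion Logistics SA → Quarry Energy Co. (R1): 67% × 77% × 19% = 9.8021% of Ridgefield Trust.
Chain via Bluewater Industries Corp. → Granite Pharma AG (R1): 51% × 11% × 43% = 2.4123% of Ridgefield Trust.
Aggregating (R3): 2.0577% + 9.8021% + 2.4123% = 14.2721%.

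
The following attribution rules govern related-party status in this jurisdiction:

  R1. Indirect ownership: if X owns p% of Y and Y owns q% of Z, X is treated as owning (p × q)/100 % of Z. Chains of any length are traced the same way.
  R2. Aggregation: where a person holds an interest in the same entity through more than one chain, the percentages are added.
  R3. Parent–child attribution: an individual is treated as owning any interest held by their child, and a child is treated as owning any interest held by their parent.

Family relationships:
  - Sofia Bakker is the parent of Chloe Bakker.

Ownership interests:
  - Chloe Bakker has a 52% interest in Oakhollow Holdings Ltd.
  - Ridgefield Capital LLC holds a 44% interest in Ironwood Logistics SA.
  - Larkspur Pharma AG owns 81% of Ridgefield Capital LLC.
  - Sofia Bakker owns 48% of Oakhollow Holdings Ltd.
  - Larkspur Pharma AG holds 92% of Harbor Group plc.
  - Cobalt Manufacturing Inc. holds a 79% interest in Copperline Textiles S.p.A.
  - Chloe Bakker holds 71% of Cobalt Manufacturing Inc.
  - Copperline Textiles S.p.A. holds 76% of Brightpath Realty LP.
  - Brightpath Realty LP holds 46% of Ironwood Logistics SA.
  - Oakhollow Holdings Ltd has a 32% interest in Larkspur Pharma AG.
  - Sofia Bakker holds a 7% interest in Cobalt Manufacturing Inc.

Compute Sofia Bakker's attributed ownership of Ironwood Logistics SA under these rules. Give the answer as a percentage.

32.947152%

By parent–child attribution (R3), Sofia Bakker is treated as also owning Chloe Bakker's interest in Oakhollow Holdings Ltd, giving 48% + 52% = 100%.
By parent–child attribution (R3), Sofia Bakker is treated as also owning Chloe Bakker's interest in Cobalt Manufacturing Inc, giving 7% + 71% = 78%.
Chain via Oakhollow Holdings Ltd → Larkspur Pharma AG → Ridgefield Capital LLC (R1): 100% × 32% × 81% × 44% = 11.4048% of Ironwood Logistics SA.
Chain via Cobalt Manufacturing Inc. → Copperline Textiles S.p.A. → Brightpath Realty LP (R1): 78% × 79% × 76% × 46% = 21.542352% of Ironwood Logistics SA.
Aggregating (R2): 11.4048% + 21.542352% = 32.947152%.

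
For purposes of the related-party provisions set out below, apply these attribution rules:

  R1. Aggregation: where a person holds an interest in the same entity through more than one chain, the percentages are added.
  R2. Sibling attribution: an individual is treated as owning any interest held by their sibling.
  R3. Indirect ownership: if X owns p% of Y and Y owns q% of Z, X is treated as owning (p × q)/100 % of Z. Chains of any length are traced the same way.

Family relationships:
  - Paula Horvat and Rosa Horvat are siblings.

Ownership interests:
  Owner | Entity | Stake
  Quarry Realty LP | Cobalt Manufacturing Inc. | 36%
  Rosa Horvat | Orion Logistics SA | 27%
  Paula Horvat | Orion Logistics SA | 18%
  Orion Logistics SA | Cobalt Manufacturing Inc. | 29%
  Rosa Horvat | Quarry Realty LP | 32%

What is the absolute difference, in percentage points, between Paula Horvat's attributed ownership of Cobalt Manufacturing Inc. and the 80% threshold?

By sibling attribution (R2), Paula Horvat is treated as also owning Rosa Horvat's interest in Orion Logistics SA, giving 18% + 27% = 45%.
By sibling attribution (R2), Paula Horvat is treated as owning Rosa Horvat's 32% interest in Quarry Realty LP.
Chain via Orion Logistics SA (R3): 45% × 29% = 13.05% of Cobalt Manufacturing Inc.
Chain via Quarry Realty LP (R3): 32% × 36% = 11.52% of Cobalt Manufacturing Inc.
Aggregating (R1): 13.05% + 11.52% = 24.57%.
24.57% falls short of the 80% threshold by 55.43 percentage points.

55.43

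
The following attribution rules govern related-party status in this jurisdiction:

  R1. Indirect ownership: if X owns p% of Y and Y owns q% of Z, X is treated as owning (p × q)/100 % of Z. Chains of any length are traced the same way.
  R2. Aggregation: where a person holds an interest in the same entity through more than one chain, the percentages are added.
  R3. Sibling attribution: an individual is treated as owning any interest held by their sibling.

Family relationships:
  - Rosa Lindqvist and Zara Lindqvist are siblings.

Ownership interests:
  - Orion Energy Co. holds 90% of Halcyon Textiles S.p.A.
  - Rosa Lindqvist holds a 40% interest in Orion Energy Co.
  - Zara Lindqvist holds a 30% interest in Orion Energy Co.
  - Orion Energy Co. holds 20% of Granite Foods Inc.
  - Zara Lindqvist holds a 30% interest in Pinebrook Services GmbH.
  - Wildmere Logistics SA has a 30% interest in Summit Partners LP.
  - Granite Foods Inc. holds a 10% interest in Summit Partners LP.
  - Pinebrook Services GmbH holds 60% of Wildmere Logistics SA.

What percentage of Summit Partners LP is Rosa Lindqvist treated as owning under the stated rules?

By sibling attribution (R3), Rosa Lindqvist is treated as also owning Zara Lindqvist's interest in Orion Energy Co, giving 40% + 30% = 70%.
By sibling attribution (R3), Rosa Lindqvist is treated as owning Zara Lindqvist's 30% interest in Pinebrook Services GmbH.
Chain via Orion Energy Co. → Granite Foods Inc. (R1): 70% × 20% × 10% = 1.4% of Summit Partners LP.
Chain via Pinebrook Services GmbH → Wildmere Logistics SA (R1): 30% × 60% × 30% = 5.4% of Summit Partners LP.
Aggregating (R2): 1.4% + 5.4% = 6.8%.

6.8%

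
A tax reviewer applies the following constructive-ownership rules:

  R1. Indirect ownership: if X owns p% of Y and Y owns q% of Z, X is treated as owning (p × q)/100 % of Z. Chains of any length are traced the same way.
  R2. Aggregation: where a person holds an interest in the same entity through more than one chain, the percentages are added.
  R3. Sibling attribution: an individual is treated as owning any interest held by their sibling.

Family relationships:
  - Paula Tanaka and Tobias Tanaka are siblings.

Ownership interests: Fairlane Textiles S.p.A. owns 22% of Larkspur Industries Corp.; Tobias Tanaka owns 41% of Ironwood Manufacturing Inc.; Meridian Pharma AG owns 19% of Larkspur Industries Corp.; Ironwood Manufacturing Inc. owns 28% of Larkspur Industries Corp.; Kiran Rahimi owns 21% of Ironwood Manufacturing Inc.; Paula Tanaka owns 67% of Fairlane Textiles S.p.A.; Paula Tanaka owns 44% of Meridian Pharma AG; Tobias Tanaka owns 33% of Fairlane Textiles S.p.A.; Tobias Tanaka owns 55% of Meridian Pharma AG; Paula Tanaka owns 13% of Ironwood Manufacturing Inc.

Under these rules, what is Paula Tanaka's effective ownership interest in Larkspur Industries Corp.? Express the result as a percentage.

By sibling attribution (R3), Paula Tanaka is treated as also owning Tobias Tanaka's interest in Ironwood Manufacturing Inc, giving 13% + 41% = 54%.
By sibling attribution (R3), Paula Tanaka is treated as also owning Tobias Tanaka's interest in Meridian Pharma AG, giving 44% + 55% = 99%.
By sibling attribution (R3), Paula Tanaka is treated as also owning Tobias Tanaka's interest in Fairlane Textiles S.p.A, giving 67% + 33% = 100%.
Chain via Ironwood Manufacturing Inc. (R1): 54% × 28% = 15.12% of Larkspur Industries Corp.
Chain via Meridian Pharma AG (R1): 99% × 19% = 18.81% of Larkspur Industries Corp.
Chain via Fairlane Textiles S.p.A. (R1): 100% × 22% = 22% of Larkspur Industries Corp.
Aggregating (R2): 15.12% + 18.81% + 22% = 55.93%.

55.93%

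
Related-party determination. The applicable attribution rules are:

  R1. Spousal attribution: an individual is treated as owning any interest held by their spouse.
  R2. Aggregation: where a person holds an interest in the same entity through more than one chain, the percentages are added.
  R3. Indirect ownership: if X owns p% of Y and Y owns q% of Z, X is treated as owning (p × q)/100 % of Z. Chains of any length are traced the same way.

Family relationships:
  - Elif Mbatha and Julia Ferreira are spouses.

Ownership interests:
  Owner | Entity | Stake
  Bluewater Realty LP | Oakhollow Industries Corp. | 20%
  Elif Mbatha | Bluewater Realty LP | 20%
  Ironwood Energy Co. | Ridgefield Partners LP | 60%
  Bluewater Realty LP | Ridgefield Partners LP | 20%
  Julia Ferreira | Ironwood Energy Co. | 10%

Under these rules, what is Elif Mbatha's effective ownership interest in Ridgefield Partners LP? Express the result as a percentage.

10%

By spousal attribution (R1), Elif Mbatha is treated as owning Julia Ferreira's 10% interest in Ironwood Energy Co.
Chain via Bluewater Realty LP (R3): 20% × 20% = 4% of Ridgefield Partners LP.
Chain via Ironwood Energy Co. (R3): 10% × 60% = 6% of Ridgefield Partners LP.
Aggregating (R2): 4% + 6% = 10%.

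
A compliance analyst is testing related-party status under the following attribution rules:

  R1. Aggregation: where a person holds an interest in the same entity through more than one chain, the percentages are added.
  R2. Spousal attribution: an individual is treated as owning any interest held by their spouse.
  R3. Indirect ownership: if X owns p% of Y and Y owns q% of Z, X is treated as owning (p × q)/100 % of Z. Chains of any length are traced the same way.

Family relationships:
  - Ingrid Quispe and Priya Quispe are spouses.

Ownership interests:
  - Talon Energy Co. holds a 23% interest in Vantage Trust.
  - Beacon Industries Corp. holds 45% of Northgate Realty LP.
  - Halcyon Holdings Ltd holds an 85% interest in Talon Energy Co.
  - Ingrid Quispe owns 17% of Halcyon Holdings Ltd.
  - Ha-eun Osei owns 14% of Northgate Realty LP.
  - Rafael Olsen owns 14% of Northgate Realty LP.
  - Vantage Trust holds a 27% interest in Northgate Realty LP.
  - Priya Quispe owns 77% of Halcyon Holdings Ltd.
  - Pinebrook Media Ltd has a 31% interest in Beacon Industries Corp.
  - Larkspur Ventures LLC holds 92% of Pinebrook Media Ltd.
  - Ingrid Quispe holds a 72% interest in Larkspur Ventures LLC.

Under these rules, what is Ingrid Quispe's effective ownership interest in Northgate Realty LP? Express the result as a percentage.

By spousal attribution (R2), Ingrid Quispe is treated as also owning Priya Quispe's interest in Halcyon Holdings Ltd, giving 17% + 77% = 94%.
Chain via Halcyon Holdings Ltd → Talon Energy Co. → Vantage Trust (R3): 94% × 85% × 23% × 27% = 4.96179% of Northgate Realty LP.
Chain via Larkspur Ventures LLC → Pinebrook Media Ltd → Beacon Industries Corp. (R3): 72% × 92% × 31% × 45% = 9.24048% of Northgate Realty LP.
Aggregating (R1): 4.96179% + 9.24048% = 14.20227%.

14.20227%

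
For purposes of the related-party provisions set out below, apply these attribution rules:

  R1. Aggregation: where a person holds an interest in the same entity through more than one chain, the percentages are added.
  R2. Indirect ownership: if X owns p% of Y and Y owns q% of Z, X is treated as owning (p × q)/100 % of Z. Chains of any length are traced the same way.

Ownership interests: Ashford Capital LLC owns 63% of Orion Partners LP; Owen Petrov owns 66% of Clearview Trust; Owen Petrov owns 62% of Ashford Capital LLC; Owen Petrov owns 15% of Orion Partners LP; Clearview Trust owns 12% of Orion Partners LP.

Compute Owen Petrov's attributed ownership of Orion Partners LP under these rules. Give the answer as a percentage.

Chain via Ashford Capital LLC (R2): 62% × 63% = 39.06% of Orion Partners LP.
Chain via Clearview Trust (R2): 66% × 12% = 7.92% of Orion Partners LP.
Direct interest in Orion Partners LP: 15%.
Aggregating (R1): 39.06% + 7.92% + 15% = 61.98%.

61.98%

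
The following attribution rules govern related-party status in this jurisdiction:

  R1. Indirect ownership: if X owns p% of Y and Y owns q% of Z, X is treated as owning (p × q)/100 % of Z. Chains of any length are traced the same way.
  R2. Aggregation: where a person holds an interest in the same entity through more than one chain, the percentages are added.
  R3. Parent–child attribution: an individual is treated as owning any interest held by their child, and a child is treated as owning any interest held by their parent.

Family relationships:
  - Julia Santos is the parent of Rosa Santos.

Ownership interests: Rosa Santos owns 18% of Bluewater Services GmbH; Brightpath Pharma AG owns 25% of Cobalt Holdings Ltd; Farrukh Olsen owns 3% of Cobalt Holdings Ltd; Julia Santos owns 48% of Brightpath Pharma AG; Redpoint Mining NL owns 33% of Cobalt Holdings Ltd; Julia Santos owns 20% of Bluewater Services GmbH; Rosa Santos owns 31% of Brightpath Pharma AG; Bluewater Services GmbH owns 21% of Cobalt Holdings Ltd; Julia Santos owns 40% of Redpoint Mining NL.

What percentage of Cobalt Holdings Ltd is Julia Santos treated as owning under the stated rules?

By parent–child attribution (R3), Julia Santos is treated as also owning Rosa Santos's interest in Brightpath Pharma AG, giving 48% + 31% = 79%.
By parent–child attribution (R3), Julia Santos is treated as also owning Rosa Santos's interest in Bluewater Services GmbH, giving 20% + 18% = 38%.
Chain via Brightpath Pharma AG (R1): 79% × 25% = 19.75% of Cobalt Holdings Ltd.
Chain via Bluewater Services GmbH (R1): 38% × 21% = 7.98% of Cobalt Holdings Ltd.
Chain via Redpoint Mining NL (R1): 40% × 33% = 13.2% of Cobalt Holdings Ltd.
Aggregating (R2): 19.75% + 7.98% + 13.2% = 40.93%.

40.93%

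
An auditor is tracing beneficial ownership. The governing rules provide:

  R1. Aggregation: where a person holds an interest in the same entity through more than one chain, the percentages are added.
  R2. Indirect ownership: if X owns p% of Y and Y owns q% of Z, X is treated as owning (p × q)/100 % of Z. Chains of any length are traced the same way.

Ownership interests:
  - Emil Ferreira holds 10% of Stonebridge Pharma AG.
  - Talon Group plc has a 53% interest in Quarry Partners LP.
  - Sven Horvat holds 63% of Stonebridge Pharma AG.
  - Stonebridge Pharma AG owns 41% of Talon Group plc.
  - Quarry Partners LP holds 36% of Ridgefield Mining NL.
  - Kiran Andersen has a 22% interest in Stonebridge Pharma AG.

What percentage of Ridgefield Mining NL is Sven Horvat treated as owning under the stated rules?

4.928364%

Chain via Stonebridge Pharma AG → Talon Group plc → Quarry Partners LP (R2): 63% × 41% × 53% × 36% = 4.928364% of Ridgefield Mining NL.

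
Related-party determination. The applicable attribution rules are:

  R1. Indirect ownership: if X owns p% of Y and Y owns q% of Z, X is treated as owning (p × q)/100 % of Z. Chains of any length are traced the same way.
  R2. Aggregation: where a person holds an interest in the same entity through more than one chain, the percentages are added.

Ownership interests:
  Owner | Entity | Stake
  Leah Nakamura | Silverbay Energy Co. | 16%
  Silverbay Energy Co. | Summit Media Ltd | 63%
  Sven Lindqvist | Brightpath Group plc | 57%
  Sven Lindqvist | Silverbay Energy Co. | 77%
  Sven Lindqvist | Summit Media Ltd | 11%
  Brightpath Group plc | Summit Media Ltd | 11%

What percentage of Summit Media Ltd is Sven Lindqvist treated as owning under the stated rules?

Chain via Brightpath Group plc (R1): 57% × 11% = 6.27% of Summit Media Ltd.
Chain via Silverbay Energy Co. (R1): 77% × 63% = 48.51% of Summit Media Ltd.
Direct interest in Summit Media Ltd: 11%.
Aggregating (R2): 6.27% + 48.51% + 11% = 65.78%.

65.78%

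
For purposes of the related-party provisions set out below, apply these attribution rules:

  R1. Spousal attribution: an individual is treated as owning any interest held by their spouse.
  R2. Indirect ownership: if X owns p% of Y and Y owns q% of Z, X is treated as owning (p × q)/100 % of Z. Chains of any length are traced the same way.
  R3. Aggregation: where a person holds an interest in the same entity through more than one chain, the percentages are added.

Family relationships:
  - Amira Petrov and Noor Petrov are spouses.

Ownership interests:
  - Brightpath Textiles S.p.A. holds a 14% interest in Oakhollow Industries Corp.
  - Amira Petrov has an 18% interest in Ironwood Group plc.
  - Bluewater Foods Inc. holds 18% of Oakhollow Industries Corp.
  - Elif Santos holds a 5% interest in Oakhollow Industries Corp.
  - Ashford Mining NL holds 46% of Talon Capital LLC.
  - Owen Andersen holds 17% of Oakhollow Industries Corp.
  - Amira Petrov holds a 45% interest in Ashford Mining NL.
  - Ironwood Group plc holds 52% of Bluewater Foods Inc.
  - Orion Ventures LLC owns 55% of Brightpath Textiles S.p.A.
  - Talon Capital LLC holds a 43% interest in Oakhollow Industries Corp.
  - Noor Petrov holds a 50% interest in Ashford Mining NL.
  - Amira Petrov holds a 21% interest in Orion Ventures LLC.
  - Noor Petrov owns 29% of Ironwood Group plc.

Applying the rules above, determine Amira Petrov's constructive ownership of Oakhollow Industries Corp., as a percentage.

By spousal attribution (R1), Amira Petrov is treated as also owning Noor Petrov's interest in Ironwood Group plc, giving 18% + 29% = 47%.
By spousal attribution (R1), Amira Petrov is treated as also owning Noor Petrov's interest in Ashford Mining NL, giving 45% + 50% = 95%.
Chain via Ironwood Group plc → Bluewater Foods Inc. (R2): 47% × 52% × 18% = 4.3992% of Oakhollow Industries Corp.
Chain via Orion Ventures LLC → Brightpath Textiles S.p.A. (R2): 21% × 55% × 14% = 1.617% of Oakhollow Industries Corp.
Chain via Ashford Mining NL → Talon Capital LLC (R2): 95% × 46% × 43% = 18.791% of Oakhollow Industries Corp.
Aggregating (R3): 4.3992% + 1.617% + 18.791% = 24.8072%.

24.8072%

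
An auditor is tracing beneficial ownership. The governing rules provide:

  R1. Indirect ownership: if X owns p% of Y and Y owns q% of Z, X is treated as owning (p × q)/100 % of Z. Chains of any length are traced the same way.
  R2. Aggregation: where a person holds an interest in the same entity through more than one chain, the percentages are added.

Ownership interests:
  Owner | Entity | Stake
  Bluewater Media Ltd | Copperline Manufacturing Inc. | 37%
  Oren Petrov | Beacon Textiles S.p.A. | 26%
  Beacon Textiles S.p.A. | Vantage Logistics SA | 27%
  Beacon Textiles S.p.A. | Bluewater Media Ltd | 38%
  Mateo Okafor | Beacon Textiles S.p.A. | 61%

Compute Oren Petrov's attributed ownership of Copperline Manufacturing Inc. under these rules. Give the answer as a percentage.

3.6556%

Chain via Beacon Textiles S.p.A. → Bluewater Media Ltd (R1): 26% × 38% × 37% = 3.6556% of Copperline Manufacturing Inc.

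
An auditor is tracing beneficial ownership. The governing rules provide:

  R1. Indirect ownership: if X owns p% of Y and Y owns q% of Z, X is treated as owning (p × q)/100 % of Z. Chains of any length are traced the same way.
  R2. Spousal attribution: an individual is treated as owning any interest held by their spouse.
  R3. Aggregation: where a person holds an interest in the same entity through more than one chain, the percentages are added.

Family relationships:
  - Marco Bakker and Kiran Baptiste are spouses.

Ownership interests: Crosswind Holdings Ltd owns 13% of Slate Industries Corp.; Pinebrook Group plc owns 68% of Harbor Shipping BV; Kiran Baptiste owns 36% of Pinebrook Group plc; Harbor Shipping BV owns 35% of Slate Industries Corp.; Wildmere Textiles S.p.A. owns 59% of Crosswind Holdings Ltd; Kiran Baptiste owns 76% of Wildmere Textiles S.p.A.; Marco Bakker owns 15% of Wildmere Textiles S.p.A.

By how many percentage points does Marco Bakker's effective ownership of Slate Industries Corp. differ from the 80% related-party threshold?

By spousal attribution (R2), Marco Bakker is treated as also owning Kiran Baptiste's interest in Wildmere Textiles S.p.A, giving 15% + 76% = 91%.
By spousal attribution (R2), Marco Bakker is treated as owning Kiran Baptiste's 36% interest in Pinebrook Group plc.
Chain via Wildmere Textiles S.p.A. → Crosswind Holdings Ltd (R1): 91% × 59% × 13% = 6.9797% of Slate Industries Corp.
Chain via Pinebrook Group plc → Harbor Shipping BV (R1): 36% × 68% × 35% = 8.568% of Slate Industries Corp.
Aggregating (R3): 6.9797% + 8.568% = 15.5477%.
15.5477% falls short of the 80% threshold by 64.4523 percentage points.

64.4523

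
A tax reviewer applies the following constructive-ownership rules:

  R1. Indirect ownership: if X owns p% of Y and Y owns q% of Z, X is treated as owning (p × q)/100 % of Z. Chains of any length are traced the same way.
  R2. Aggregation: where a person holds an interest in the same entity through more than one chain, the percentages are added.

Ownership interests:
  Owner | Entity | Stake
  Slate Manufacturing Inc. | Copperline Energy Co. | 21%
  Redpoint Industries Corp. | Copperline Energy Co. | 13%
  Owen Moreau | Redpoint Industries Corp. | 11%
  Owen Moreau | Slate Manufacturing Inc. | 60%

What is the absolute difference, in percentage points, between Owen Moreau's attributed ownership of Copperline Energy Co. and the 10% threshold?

4.03

Chain via Slate Manufacturing Inc. (R1): 60% × 21% = 12.6% of Copperline Energy Co.
Chain via Redpoint Industries Corp. (R1): 11% × 13% = 1.43% of Copperline Energy Co.
Aggregating (R2): 12.6% + 1.43% = 14.03%.
14.03% exceeds the 10% threshold by 4.03 percentage points.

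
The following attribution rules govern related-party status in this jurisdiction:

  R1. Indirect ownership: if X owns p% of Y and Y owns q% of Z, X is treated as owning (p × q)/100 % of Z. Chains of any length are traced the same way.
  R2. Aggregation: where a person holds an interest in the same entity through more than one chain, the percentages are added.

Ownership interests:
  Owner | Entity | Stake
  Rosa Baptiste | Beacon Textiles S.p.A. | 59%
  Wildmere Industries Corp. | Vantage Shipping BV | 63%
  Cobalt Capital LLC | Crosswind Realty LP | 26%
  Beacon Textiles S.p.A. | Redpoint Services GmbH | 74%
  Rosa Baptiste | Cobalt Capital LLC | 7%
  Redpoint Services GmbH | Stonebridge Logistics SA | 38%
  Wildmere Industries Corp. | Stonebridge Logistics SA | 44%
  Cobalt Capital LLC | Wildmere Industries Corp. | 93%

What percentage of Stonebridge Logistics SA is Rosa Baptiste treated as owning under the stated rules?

19.4552%

Chain via Cobalt Capital LLC → Wildmere Industries Corp. (R1): 7% × 93% × 44% = 2.8644% of Stonebridge Logistics SA.
Chain via Beacon Textiles S.p.A. → Redpoint Services GmbH (R1): 59% × 74% × 38% = 16.5908% of Stonebridge Logistics SA.
Aggregating (R2): 2.8644% + 16.5908% = 19.4552%.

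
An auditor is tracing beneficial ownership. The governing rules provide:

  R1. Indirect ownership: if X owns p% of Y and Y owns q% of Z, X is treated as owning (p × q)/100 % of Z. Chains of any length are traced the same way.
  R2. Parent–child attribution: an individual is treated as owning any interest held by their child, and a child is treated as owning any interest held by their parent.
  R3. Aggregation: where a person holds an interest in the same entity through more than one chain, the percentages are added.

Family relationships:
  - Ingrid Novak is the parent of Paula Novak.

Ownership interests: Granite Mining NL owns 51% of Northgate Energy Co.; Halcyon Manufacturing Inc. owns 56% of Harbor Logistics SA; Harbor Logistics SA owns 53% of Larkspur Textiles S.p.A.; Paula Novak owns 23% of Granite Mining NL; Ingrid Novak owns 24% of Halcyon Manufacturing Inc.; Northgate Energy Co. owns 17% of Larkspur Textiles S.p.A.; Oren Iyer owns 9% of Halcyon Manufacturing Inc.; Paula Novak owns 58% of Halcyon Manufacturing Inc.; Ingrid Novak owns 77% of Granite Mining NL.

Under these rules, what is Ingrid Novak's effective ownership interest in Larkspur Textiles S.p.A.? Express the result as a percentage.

By parent–child attribution (R2), Ingrid Novak is treated as also owning Paula Novak's interest in Halcyon Manufacturing Inc, giving 24% + 58% = 82%.
By parent–child attribution (R2), Ingrid Novak is treated as also owning Paula Novak's interest in Granite Mining NL, giving 77% + 23% = 100%.
Chain via Halcyon Manufacturing Inc. → Harbor Logistics SA (R1): 82% × 56% × 53% = 24.3376% of Larkspur Textiles S.p.A.
Chain via Granite Mining NL → Northgate Energy Co. (R1): 100% × 51% × 17% = 8.67% of Larkspur Textiles S.p.A.
Aggregating (R3): 24.3376% + 8.67% = 33.0076%.

33.0076%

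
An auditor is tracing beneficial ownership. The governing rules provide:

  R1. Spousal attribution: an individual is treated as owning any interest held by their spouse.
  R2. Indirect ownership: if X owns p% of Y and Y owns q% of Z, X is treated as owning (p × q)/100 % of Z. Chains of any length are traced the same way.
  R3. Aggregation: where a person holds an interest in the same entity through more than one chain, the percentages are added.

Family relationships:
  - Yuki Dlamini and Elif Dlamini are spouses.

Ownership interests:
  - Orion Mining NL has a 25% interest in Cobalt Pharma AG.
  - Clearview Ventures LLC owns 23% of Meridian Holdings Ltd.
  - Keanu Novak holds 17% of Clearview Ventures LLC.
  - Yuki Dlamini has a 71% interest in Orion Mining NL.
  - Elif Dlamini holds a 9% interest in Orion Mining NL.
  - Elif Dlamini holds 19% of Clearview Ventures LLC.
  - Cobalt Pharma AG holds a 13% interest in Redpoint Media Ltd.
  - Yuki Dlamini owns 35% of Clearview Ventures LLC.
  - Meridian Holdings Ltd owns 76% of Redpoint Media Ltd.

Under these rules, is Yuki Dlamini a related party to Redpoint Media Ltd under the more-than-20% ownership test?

By spousal attribution (R1), Yuki Dlamini is treated as also owning Elif Dlamini's interest in Clearview Ventures LLC, giving 35% + 19% = 54%.
By spousal attribution (R1), Yuki Dlamini is treated as also owning Elif Dlamini's interest in Orion Mining NL, giving 71% + 9% = 80%.
Chain via Clearview Ventures LLC → Meridian Holdings Ltd (R2): 54% × 23% × 76% = 9.4392% of Redpoint Media Ltd.
Chain via Orion Mining NL → Cobalt Pharma AG (R2): 80% × 25% × 13% = 2.6% of Redpoint Media Ltd.
Aggregating (R3): 9.4392% + 2.6% = 12.0392%.
12.0392% does not exceed the 20% threshold, so Yuki is not a related party to Redpoint Media Ltd.

No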